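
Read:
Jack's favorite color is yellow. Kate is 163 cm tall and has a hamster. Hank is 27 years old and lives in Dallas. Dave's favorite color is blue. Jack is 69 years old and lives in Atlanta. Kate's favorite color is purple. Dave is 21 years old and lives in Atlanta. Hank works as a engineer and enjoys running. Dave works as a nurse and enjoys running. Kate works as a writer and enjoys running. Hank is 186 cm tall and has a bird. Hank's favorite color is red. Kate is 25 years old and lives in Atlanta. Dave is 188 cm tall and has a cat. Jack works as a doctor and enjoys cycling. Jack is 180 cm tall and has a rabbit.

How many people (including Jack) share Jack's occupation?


Jack is a doctor. Count = 1

1


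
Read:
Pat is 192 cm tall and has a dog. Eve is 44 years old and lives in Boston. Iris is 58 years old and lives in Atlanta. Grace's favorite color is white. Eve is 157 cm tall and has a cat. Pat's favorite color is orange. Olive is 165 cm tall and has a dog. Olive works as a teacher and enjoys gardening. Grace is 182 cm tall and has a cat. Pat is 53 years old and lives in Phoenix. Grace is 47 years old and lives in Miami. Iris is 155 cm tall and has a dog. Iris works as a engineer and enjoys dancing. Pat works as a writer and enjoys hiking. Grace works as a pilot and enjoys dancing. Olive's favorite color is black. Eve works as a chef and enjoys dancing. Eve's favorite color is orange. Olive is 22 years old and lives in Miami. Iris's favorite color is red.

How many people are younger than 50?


Filter: 3

3


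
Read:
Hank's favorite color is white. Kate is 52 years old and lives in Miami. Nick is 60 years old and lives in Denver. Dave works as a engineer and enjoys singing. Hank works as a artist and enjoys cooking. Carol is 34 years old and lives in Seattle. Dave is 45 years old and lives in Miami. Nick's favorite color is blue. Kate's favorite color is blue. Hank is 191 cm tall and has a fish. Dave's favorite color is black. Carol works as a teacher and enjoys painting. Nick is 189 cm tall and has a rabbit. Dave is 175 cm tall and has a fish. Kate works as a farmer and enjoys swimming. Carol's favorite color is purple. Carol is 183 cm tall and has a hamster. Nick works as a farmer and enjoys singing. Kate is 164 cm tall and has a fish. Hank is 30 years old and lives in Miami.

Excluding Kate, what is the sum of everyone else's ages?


Sum (excluding Kate): 169

169


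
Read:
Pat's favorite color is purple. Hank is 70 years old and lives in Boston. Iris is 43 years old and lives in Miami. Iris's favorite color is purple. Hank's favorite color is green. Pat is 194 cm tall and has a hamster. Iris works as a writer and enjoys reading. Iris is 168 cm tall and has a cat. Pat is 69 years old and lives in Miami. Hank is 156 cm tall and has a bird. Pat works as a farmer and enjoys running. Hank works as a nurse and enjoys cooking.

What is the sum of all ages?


70+43+69 = 182

182


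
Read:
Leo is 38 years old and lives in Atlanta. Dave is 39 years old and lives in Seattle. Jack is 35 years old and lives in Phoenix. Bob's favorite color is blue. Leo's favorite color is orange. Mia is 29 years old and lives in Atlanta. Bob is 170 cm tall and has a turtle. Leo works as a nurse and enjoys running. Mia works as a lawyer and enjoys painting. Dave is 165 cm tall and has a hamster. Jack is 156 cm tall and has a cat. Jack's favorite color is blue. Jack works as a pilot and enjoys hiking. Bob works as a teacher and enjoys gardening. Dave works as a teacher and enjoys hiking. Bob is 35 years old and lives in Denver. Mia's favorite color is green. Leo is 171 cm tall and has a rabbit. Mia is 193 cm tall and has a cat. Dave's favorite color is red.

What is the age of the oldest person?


Oldest: Dave at 39

39


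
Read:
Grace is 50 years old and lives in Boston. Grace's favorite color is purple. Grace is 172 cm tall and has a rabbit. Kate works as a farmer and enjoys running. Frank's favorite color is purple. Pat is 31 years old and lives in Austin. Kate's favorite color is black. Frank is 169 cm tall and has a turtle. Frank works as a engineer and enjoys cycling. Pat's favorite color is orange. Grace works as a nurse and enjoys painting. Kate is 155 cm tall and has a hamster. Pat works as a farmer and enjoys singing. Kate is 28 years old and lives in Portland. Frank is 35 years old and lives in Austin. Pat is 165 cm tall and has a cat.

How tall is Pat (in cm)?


Pat is 165 cm tall

165


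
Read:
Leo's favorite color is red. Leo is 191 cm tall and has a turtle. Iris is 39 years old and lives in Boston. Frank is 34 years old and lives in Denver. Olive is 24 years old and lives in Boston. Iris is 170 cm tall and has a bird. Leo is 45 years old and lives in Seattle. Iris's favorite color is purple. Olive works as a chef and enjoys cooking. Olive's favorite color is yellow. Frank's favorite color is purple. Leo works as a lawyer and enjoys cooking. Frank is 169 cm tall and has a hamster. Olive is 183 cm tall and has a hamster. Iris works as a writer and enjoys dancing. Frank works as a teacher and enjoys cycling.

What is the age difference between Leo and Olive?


|45 - 24| = 21

21


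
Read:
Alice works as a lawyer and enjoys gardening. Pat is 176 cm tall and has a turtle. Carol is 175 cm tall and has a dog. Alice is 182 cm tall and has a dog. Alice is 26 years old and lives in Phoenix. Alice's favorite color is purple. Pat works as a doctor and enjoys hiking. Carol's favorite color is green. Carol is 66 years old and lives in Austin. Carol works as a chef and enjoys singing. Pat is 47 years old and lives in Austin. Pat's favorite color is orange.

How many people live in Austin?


Count in Austin: 2

2


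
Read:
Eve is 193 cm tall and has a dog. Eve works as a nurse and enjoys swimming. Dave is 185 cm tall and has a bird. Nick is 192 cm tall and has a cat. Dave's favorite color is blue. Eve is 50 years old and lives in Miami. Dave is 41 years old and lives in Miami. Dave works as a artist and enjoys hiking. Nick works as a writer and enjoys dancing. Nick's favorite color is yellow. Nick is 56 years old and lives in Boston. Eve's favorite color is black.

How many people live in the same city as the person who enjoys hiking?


Person with hobby hiking is Dave, city Miami. Count = 2

2


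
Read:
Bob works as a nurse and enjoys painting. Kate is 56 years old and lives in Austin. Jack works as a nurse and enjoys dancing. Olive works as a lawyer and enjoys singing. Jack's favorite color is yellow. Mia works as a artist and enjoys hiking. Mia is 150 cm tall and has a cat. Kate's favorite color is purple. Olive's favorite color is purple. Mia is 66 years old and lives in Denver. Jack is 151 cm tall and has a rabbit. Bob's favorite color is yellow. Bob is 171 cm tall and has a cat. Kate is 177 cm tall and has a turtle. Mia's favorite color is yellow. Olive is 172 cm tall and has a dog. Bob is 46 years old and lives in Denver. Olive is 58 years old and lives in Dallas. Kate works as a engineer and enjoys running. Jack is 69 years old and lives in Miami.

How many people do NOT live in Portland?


Not in Portland: 5

5


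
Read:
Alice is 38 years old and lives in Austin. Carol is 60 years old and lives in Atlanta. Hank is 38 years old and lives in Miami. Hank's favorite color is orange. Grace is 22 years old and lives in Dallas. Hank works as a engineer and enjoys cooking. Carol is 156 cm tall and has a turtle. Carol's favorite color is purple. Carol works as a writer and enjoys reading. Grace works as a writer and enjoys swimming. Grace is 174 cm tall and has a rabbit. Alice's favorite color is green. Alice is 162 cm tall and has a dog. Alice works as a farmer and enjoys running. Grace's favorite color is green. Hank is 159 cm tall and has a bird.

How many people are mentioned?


People: Hank, Carol, Grace, Alice. Count = 4

4


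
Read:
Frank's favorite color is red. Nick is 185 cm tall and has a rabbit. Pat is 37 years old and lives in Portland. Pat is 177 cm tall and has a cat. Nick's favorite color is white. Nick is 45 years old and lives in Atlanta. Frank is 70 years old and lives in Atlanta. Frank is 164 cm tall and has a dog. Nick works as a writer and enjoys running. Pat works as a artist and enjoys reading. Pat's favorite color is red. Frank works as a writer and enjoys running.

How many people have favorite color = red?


Count: 2

2


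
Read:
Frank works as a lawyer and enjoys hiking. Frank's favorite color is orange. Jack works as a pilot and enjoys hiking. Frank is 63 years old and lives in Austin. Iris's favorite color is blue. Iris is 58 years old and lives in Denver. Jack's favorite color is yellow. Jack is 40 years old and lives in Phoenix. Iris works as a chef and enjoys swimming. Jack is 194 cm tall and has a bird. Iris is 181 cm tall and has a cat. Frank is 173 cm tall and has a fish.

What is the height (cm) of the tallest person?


Tallest: Jack at 194 cm

194


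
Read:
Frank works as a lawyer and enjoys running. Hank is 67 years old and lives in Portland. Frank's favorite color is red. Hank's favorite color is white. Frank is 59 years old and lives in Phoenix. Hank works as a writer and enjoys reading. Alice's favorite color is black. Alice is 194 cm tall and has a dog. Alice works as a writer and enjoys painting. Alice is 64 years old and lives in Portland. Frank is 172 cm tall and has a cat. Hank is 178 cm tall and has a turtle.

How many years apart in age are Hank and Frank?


67 vs 59, diff = 8

8


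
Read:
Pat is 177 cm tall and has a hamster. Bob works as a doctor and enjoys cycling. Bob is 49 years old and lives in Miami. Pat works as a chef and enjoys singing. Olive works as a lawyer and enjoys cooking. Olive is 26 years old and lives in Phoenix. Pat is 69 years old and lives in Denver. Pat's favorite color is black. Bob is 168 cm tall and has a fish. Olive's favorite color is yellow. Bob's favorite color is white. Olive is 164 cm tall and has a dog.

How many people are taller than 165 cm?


Taller than 165: 2

2


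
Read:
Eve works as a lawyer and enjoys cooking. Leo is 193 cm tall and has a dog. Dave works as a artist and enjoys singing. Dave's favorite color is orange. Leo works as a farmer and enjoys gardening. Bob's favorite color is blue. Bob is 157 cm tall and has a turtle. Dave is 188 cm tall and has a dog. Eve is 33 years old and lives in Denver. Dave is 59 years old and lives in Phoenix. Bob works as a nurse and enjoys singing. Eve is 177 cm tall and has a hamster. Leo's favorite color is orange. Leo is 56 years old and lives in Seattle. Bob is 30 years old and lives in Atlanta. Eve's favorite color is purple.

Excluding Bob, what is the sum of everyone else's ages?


Sum (excluding Bob): 148

148


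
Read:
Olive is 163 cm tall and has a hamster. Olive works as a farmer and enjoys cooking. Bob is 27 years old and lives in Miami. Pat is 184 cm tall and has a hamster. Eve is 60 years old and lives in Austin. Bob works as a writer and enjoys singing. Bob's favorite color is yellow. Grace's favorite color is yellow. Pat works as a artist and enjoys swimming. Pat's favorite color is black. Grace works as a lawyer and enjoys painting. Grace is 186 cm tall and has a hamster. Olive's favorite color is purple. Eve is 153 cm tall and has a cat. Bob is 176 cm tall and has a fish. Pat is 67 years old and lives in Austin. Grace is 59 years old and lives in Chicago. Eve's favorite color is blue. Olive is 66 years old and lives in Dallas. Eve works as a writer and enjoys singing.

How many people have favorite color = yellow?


Count: 2

2


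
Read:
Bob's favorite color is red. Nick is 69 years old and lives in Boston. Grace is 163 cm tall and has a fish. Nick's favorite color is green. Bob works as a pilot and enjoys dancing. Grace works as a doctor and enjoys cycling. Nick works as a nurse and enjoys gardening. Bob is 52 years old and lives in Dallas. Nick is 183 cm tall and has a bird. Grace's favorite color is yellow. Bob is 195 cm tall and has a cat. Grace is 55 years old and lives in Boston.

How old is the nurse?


The nurse is Nick, age 69

69


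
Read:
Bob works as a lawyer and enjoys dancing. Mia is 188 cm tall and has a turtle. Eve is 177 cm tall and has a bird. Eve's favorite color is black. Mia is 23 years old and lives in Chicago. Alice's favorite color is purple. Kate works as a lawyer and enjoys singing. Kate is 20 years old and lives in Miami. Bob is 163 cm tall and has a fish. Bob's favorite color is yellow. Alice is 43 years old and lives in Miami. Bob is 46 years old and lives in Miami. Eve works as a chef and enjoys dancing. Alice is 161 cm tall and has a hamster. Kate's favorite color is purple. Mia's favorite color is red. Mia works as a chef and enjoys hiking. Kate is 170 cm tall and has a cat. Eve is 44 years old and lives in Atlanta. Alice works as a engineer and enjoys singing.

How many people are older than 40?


Filter: 3

3


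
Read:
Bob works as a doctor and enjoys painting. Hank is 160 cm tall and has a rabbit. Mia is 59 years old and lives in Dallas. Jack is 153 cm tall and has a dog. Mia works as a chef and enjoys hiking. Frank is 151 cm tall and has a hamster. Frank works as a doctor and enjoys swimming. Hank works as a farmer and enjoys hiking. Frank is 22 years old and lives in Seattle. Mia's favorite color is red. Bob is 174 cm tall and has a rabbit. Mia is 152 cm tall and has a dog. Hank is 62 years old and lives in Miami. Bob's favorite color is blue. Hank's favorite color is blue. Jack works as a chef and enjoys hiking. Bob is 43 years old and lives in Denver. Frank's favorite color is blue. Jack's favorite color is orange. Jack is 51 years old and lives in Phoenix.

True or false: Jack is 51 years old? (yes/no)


Jack is actually 51. yes

yes


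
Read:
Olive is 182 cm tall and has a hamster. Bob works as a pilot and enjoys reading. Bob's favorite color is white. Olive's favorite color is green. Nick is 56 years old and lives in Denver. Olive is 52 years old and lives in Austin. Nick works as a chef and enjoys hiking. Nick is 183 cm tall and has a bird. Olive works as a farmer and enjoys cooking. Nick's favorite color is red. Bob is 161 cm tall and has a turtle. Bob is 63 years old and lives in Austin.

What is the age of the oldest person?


Oldest: Bob at 63

63


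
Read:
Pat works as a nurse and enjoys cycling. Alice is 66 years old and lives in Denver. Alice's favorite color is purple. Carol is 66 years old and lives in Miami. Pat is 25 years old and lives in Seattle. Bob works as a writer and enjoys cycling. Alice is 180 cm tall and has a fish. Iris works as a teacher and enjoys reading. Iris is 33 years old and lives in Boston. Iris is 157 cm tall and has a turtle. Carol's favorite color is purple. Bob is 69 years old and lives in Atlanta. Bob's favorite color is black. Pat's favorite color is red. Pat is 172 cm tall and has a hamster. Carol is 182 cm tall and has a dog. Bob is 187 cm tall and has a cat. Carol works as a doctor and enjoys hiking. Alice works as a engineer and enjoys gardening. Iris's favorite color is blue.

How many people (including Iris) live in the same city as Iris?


Iris lives in Boston. Count = 1

1


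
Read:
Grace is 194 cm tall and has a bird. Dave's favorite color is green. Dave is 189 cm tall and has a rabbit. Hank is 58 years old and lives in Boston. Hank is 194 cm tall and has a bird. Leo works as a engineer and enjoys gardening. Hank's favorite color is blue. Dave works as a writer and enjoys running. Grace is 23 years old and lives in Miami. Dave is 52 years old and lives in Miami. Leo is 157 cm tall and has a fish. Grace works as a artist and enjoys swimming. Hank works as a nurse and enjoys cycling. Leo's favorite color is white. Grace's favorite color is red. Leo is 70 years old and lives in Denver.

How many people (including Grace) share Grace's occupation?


Grace is a artist. Count = 1

1


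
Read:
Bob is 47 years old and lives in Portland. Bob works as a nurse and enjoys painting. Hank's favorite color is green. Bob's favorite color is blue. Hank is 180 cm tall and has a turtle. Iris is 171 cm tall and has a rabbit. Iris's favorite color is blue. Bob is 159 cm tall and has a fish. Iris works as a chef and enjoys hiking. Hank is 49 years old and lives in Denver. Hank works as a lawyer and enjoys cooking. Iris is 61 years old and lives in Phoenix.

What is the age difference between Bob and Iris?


|47 - 61| = 14

14


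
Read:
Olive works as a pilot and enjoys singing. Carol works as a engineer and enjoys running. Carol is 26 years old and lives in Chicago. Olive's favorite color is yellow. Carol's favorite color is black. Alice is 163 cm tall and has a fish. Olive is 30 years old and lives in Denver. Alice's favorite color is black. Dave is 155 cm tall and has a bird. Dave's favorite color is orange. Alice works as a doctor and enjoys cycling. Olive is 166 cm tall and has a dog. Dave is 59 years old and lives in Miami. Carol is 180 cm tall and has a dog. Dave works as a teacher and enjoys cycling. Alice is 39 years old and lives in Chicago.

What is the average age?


Sum=154, n=4, avg=38.5

38.5


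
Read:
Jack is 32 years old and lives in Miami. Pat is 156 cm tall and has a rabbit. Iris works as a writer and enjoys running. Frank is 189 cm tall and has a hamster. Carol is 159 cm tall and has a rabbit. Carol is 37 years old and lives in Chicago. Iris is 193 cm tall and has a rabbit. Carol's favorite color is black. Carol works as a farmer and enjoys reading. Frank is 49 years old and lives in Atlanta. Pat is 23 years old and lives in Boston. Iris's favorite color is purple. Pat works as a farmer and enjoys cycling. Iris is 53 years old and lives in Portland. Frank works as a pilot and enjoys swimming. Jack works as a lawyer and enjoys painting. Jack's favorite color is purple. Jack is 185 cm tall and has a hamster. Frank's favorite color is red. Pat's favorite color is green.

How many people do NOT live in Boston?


Not in Boston: 4

4


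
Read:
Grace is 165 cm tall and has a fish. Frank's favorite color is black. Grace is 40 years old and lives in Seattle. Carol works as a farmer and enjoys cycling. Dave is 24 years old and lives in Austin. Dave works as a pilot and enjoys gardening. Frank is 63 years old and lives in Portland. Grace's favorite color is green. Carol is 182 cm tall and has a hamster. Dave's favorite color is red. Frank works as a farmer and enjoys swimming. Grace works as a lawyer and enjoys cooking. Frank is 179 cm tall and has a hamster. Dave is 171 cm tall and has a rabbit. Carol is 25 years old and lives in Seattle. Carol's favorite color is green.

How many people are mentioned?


People: Frank, Dave, Grace, Carol. Count = 4

4


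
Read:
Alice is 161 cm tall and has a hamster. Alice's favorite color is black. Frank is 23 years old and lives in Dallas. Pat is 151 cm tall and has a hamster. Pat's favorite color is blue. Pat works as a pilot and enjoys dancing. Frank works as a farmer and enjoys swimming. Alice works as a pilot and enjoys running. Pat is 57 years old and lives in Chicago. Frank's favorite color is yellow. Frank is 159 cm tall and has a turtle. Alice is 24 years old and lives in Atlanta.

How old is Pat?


Pat is 57 years old

57


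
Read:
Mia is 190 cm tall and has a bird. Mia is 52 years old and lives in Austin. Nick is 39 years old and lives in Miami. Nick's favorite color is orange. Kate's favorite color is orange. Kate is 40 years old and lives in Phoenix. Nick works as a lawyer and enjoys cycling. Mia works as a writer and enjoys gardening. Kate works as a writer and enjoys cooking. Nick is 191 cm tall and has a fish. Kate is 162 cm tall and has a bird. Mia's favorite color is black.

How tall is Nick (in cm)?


Nick is 191 cm tall

191


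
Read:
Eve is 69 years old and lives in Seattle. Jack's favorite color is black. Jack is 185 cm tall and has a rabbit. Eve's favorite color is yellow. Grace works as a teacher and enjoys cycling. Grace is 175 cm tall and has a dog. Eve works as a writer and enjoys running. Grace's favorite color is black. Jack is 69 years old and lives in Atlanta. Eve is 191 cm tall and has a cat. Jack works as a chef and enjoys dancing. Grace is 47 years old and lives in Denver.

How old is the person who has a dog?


Person with dog is Grace, age 47

47


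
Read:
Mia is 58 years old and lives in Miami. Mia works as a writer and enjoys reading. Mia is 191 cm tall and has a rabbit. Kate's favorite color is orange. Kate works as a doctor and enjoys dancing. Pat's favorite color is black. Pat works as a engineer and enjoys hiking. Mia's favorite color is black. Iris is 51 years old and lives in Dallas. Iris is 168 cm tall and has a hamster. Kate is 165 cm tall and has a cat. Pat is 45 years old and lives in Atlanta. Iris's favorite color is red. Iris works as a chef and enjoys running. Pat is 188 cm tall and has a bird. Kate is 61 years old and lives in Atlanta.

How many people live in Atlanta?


Count in Atlanta: 2

2


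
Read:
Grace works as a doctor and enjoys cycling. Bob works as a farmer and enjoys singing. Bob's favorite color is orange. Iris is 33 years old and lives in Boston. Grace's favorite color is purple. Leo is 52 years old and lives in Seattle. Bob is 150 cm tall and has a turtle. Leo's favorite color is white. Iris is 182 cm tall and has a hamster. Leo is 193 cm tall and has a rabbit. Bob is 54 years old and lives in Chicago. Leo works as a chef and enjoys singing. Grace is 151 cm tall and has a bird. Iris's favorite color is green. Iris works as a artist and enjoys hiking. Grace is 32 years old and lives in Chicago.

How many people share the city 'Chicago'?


Count: 2

2


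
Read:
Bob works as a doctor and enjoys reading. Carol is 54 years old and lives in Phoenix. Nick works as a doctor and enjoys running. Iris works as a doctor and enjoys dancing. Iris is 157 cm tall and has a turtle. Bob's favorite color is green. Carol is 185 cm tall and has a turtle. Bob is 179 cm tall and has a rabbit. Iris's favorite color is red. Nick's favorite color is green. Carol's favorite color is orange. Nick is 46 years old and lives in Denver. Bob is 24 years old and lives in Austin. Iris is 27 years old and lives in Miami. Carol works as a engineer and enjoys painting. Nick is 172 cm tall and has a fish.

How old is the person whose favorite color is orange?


Person with favorite color=orange is Carol, age 54

54


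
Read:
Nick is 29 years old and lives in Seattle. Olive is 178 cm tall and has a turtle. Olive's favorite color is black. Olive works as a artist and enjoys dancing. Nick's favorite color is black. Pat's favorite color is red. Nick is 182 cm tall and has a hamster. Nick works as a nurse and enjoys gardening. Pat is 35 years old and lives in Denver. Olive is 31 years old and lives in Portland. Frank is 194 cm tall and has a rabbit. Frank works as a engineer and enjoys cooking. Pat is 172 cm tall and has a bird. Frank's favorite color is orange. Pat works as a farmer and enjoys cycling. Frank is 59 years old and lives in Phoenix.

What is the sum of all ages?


59+31+35+29 = 154

154


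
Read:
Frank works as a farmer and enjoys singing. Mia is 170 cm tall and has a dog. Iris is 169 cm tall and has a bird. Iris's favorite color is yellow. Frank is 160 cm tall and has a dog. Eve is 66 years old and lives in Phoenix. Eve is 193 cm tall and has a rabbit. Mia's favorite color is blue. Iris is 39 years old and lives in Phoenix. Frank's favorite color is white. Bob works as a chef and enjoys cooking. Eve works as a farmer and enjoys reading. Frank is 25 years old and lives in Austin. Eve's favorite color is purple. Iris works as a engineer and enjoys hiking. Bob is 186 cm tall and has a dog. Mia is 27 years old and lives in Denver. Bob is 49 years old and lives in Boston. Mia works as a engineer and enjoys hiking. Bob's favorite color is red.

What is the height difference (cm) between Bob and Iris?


|186 - 169| = 17

17


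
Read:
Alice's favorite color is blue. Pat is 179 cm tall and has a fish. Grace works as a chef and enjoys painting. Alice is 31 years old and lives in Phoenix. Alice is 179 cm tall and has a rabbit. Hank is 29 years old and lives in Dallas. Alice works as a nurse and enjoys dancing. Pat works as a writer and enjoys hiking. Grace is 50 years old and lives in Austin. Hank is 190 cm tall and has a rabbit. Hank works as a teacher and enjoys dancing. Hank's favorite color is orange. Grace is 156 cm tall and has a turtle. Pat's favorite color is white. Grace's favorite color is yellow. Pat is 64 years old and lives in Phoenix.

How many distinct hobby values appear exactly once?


Unique hobby values: 2

2


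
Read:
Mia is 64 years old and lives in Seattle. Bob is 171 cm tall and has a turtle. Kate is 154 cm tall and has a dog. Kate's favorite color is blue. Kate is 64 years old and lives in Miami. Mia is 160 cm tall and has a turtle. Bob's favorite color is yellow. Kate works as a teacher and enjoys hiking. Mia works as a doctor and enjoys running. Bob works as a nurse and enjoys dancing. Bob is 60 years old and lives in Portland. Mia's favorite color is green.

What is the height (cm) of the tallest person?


Tallest: Bob at 171 cm

171


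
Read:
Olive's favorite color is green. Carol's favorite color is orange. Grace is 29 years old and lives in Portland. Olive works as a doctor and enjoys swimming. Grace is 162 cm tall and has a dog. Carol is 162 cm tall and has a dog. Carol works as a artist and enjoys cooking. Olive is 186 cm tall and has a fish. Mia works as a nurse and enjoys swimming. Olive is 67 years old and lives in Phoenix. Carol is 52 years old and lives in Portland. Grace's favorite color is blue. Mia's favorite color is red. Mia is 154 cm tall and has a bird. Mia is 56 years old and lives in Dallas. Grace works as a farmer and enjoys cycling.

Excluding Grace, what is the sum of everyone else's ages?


Sum (excluding Grace): 175

175


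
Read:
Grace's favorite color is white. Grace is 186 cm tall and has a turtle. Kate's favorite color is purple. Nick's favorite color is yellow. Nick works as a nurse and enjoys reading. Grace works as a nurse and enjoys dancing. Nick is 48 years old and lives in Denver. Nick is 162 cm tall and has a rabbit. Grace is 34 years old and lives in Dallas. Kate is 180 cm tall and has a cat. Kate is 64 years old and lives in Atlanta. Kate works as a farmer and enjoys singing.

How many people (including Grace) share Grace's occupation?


Grace is a nurse. Count = 2

2


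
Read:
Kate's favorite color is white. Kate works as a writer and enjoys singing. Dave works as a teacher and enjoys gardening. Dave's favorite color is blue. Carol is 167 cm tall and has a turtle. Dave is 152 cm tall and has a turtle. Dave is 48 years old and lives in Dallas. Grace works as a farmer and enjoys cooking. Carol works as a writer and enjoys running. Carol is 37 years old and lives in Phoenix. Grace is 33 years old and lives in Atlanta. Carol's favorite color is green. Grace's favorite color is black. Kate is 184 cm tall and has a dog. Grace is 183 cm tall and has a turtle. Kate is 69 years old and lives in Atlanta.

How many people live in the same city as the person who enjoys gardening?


Person with hobby gardening is Dave, city Dallas. Count = 1

1


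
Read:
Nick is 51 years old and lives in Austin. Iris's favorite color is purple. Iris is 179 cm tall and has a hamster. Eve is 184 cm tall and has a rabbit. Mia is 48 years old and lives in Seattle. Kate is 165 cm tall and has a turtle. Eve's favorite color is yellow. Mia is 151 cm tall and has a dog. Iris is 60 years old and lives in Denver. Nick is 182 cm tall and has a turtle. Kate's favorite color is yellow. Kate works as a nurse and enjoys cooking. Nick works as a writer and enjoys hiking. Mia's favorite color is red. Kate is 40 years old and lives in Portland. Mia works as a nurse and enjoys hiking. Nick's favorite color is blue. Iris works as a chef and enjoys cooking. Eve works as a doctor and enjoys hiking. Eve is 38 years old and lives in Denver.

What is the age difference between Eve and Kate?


|38 - 40| = 2

2


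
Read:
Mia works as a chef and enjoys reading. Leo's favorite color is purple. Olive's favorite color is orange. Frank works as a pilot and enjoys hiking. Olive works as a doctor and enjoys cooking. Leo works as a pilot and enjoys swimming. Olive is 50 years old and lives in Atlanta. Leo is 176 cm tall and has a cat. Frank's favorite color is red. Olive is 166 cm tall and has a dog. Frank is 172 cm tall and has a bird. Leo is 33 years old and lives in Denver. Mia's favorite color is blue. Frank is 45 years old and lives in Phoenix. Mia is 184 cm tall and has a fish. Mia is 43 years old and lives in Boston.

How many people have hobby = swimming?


Count: 1

1


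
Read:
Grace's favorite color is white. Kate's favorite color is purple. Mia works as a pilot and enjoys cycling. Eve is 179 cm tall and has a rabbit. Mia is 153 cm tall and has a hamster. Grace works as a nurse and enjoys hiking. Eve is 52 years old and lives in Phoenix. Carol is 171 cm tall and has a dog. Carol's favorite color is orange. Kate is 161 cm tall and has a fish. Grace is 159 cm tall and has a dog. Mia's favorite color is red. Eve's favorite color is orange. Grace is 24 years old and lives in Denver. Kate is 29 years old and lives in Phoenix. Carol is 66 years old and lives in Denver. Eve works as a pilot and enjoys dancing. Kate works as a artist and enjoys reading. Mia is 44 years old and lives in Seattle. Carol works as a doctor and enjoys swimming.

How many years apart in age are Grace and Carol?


24 vs 66, diff = 42

42


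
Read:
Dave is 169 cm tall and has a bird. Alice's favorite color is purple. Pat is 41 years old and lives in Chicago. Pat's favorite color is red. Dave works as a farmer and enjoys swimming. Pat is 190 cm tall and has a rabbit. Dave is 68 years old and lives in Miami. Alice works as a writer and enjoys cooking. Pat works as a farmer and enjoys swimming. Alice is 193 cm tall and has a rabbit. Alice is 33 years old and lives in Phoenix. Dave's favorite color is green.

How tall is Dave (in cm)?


Dave is 169 cm tall

169


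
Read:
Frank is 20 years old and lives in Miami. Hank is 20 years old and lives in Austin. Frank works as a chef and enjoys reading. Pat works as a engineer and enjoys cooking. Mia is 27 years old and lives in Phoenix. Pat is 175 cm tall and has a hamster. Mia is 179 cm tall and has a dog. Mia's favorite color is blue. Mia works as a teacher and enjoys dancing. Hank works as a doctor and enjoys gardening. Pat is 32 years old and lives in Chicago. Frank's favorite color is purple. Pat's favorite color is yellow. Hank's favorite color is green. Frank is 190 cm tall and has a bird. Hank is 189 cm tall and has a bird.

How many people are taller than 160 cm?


Taller than 160: 4

4


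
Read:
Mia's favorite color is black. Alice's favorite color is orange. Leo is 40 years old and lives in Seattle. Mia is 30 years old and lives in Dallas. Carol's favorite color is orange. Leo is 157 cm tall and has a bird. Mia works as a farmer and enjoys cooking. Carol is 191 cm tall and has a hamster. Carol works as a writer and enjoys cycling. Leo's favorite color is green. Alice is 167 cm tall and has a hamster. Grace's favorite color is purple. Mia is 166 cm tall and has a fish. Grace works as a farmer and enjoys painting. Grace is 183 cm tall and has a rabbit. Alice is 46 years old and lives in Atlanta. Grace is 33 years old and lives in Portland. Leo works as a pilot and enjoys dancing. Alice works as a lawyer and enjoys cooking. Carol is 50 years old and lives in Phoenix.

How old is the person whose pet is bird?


Person with pet=bird is Leo, age 40

40


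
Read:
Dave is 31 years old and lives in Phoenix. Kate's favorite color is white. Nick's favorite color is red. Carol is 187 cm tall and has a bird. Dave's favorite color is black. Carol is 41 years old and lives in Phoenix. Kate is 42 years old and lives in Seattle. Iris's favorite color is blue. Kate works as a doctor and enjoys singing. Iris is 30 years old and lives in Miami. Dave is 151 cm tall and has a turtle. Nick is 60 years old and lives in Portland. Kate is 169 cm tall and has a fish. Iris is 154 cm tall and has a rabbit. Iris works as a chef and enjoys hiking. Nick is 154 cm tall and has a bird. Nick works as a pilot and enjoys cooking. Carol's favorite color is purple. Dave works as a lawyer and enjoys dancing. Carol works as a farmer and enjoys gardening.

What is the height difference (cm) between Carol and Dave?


|187 - 151| = 36

36


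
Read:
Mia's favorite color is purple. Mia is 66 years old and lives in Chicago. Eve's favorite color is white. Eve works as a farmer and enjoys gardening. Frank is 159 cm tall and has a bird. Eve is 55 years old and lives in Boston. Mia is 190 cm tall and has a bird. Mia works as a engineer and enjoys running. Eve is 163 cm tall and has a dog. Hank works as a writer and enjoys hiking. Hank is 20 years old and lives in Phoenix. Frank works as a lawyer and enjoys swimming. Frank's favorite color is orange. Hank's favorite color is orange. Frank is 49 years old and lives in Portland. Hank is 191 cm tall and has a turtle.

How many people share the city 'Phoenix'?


Count: 1

1


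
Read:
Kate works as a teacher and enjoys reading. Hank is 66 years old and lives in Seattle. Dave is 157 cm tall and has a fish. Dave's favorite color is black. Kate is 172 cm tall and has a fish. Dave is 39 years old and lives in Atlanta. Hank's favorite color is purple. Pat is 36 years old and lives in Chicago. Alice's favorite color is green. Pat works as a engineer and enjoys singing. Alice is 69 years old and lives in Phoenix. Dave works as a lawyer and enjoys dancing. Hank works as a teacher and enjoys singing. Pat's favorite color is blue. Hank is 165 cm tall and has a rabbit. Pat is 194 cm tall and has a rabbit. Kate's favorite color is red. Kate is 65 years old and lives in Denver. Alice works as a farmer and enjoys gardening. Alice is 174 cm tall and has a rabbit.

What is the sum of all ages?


39+66+69+36+65 = 275

275


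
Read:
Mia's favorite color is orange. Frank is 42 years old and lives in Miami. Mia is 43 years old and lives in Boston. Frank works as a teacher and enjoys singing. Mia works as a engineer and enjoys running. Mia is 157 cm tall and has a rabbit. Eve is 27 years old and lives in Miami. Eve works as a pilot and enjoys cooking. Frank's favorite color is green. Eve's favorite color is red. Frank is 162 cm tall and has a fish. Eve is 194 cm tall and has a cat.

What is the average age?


Sum=112, n=3, avg=37.33

37.33


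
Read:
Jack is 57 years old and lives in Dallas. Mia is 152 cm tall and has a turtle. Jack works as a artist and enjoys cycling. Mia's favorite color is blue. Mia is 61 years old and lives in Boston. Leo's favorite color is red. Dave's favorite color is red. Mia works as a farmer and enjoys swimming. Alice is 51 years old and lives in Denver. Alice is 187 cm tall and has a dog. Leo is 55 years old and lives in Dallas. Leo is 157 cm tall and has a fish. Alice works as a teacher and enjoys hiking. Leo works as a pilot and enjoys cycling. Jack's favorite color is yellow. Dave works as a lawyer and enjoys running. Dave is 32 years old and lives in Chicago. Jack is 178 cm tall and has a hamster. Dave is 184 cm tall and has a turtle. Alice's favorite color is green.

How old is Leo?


Leo is 55 years old

55


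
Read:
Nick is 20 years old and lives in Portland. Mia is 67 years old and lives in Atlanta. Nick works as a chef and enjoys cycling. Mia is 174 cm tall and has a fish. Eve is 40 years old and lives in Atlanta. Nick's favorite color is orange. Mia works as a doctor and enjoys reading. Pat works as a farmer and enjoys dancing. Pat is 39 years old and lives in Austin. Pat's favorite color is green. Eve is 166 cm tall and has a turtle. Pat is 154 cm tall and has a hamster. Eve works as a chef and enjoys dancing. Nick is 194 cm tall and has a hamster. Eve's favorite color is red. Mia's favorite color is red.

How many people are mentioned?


People: Pat, Eve, Mia, Nick. Count = 4

4


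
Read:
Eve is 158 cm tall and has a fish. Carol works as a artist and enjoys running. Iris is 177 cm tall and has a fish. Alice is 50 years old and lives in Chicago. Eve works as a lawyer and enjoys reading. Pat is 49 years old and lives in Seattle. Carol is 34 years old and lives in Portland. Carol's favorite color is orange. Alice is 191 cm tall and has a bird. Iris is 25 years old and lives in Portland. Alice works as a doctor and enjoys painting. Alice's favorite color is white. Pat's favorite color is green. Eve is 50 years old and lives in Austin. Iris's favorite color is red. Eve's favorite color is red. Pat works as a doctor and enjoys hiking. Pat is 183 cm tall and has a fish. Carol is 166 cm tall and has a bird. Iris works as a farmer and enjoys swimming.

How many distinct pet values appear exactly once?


Unique pet values: 0

0


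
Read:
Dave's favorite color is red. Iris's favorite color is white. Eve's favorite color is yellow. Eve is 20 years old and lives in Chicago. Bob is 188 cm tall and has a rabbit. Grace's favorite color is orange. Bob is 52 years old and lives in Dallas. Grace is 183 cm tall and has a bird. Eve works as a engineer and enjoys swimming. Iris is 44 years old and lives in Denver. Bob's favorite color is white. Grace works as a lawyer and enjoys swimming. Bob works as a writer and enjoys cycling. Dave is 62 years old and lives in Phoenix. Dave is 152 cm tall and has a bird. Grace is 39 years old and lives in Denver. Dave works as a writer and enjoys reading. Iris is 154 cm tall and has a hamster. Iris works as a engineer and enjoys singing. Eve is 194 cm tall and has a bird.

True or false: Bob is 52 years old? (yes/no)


Bob is actually 52. yes

yes


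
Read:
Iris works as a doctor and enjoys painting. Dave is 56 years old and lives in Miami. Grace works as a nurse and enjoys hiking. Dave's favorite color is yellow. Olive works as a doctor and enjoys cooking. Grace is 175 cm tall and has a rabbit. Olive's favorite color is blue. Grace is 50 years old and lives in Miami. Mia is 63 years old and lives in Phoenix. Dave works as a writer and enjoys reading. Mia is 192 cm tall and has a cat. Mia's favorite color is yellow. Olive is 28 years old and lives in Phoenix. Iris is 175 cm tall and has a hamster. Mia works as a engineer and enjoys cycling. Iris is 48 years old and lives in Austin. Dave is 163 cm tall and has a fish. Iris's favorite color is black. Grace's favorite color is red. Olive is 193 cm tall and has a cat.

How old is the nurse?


The nurse is Grace, age 50

50


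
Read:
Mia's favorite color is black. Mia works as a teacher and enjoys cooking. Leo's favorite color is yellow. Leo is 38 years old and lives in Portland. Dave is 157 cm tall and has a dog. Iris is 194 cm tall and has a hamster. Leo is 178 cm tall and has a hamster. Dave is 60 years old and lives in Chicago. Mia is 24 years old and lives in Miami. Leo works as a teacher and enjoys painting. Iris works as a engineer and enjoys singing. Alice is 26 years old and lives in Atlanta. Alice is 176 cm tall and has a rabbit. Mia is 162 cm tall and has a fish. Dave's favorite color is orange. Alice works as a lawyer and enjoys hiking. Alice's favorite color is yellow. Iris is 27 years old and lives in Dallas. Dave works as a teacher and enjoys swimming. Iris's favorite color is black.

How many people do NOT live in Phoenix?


Not in Phoenix: 5

5


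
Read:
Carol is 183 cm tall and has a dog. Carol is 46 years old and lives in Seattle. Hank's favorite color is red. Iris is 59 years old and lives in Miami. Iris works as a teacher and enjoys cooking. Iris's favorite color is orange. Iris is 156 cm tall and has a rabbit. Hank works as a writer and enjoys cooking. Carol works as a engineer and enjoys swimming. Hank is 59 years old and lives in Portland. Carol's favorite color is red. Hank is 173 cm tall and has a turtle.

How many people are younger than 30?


Filter: 0

0


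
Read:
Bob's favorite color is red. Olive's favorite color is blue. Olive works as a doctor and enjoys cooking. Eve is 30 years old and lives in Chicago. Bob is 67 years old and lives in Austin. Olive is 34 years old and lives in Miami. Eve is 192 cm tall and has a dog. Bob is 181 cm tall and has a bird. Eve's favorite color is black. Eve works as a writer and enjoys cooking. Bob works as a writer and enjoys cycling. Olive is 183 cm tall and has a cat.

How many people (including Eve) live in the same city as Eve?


Eve lives in Chicago. Count = 1

1
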